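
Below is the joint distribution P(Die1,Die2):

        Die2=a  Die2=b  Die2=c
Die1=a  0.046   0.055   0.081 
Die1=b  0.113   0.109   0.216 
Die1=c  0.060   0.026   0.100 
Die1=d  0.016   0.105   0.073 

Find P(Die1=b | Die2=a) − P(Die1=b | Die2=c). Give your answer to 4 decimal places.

P(Die2=a) = 0.046 + 0.113 + 0.060 + 0.016 = 0.235; P(Die1=b | Die2=a) = 0.113/0.235 = 0.48085.
P(Die2=c) = 0.081 + 0.216 + 0.100 + 0.073 = 0.470; P(Die1=b | Die2=c) = 0.216/0.470 = 0.45957.
Difference = 0.0213.

0.0213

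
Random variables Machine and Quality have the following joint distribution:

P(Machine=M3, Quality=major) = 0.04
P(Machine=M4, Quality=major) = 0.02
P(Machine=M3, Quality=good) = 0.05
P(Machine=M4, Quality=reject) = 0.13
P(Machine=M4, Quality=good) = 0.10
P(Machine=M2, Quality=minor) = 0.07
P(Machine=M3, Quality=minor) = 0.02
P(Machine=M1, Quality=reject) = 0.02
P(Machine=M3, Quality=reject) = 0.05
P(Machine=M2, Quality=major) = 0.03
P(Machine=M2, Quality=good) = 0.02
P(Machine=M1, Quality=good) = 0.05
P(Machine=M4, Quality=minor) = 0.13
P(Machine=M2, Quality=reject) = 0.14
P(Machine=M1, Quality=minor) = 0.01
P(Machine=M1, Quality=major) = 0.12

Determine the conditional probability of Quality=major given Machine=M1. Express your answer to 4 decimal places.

0.6000

P(Machine=M1) = 0.05 + 0.01 + 0.12 + 0.02 = 0.20.
P(Quality=major | Machine=M1) = 0.12/0.20 = 0.6000.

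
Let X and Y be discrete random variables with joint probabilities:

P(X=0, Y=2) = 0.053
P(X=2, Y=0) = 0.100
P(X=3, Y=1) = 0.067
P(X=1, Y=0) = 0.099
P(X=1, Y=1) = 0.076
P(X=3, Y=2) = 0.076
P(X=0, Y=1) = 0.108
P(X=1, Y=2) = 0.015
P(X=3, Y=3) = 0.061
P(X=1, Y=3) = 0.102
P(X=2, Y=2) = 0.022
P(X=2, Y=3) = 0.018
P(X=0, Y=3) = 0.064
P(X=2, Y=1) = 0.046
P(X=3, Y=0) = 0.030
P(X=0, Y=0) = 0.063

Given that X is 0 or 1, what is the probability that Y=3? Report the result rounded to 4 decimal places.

0.2862

P(X=0) = 0.063 + 0.108 + 0.053 + 0.064 = 0.288.
P(X=1) = 0.099 + 0.076 + 0.015 + 0.102 = 0.292.
P(X ∈ {0, 1}) = 0.288 + 0.292 = 0.580; P(Y=3, X ∈ {0, 1}) = 0.064 + 0.102 = 0.166.
P(Y=3 | X ∈ {0, 1}) = 0.166/0.580 = 0.2862.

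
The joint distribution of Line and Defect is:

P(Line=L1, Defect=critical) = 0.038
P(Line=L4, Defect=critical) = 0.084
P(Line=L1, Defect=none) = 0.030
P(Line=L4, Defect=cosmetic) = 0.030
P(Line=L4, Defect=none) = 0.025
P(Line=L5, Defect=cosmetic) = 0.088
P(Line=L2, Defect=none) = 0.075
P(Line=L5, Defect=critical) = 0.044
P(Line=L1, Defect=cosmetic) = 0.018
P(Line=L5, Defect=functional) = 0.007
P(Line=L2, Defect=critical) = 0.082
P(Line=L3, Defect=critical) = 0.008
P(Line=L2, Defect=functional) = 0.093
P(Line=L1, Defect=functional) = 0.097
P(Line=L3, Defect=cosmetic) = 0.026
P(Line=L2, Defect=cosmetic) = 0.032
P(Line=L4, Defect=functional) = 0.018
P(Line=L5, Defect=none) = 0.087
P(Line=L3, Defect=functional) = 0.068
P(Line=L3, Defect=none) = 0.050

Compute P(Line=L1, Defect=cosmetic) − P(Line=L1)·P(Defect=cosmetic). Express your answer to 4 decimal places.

P(Line=L1) = 0.030 + 0.018 + 0.097 + 0.038 = 0.183.
P(Defect=cosmetic) = 0.018 + 0.032 + 0.026 + 0.030 + 0.088 = 0.194.
P(Line=L1, Defect=cosmetic) − P(Line=L1)P(Defect=cosmetic) = 0.018 − 0.183×0.194 = -0.0175.

-0.0175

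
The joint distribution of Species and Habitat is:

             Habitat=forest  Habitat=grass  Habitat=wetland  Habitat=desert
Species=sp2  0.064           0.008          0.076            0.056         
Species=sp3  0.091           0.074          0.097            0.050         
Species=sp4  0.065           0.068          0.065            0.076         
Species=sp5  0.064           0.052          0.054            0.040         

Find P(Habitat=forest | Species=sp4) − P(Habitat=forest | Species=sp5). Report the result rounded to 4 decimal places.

P(Species=sp4) = 0.065 + 0.068 + 0.065 + 0.076 = 0.274; P(Habitat=forest | Species=sp4) = 0.065/0.274 = 0.23723.
P(Species=sp5) = 0.064 + 0.052 + 0.054 + 0.040 = 0.210; P(Habitat=forest | Species=sp5) = 0.064/0.210 = 0.30476.
Difference = -0.0675.

-0.0675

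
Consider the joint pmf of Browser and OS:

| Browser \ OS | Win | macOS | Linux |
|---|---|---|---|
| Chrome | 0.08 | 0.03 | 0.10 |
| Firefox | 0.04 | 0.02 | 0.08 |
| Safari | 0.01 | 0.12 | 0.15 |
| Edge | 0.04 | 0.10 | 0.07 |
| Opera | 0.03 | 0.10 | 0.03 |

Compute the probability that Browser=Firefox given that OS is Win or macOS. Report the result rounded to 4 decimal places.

0.1053

P(OS=Win) = 0.08 + 0.04 + 0.01 + 0.04 + 0.03 = 0.20.
P(OS=macOS) = 0.03 + 0.02 + 0.12 + 0.10 + 0.10 = 0.37.
P(OS ∈ {Win, macOS}) = 0.20 + 0.37 = 0.57; P(Browser=Firefox, OS ∈ {Win, macOS}) = 0.04 + 0.02 = 0.06.
P(Browser=Firefox | OS ∈ {Win, macOS}) = 0.06/0.57 = 0.1053.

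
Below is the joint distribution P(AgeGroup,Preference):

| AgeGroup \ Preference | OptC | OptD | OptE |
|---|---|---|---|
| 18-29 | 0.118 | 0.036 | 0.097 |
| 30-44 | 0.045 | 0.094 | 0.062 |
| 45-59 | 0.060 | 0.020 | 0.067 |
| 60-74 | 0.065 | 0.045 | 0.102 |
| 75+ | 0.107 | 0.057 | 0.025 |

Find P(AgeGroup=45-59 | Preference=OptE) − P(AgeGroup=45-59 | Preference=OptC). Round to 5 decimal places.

P(Preference=OptE) = 0.097 + 0.062 + 0.067 + 0.102 + 0.025 = 0.353; P(AgeGroup=45-59 | Preference=OptE) = 0.067/0.353 = 0.189802.
P(Preference=OptC) = 0.118 + 0.045 + 0.060 + 0.065 + 0.107 = 0.395; P(AgeGroup=45-59 | Preference=OptC) = 0.060/0.395 = 0.151899.
Difference = 0.03790.

0.03790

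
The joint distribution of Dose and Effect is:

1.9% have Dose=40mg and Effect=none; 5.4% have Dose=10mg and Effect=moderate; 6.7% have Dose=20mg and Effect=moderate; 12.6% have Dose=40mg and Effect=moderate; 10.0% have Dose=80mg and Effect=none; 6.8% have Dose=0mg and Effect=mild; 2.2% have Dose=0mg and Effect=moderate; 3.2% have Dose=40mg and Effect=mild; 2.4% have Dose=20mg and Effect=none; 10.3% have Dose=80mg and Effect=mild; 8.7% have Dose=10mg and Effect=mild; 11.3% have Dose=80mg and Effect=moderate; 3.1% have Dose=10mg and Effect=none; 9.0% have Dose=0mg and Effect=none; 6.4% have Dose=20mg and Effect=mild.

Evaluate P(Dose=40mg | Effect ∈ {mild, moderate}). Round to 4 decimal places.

0.2147

P(Effect=mild) = 0.068 + 0.087 + 0.064 + 0.032 + 0.103 = 0.354.
P(Effect=moderate) = 0.022 + 0.054 + 0.067 + 0.126 + 0.113 = 0.382.
P(Effect ∈ {mild, moderate}) = 0.354 + 0.382 = 0.736; P(Dose=40mg, Effect ∈ {mild, moderate}) = 0.032 + 0.126 = 0.158.
P(Dose=40mg | Effect ∈ {mild, moderate}) = 0.158/0.736 = 0.2147.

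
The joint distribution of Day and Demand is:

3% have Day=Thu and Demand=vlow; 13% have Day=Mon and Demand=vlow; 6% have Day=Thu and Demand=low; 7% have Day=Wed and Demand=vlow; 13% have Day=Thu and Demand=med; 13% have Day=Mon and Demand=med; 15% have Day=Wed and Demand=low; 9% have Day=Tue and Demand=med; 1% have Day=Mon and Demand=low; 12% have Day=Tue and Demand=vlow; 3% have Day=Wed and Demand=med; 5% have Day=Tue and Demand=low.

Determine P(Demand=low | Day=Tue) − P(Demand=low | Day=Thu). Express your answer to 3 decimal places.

P(Day=Tue) = 0.12 + 0.05 + 0.09 = 0.26; P(Demand=low | Day=Tue) = 0.05/0.26 = 0.1923.
P(Day=Thu) = 0.03 + 0.06 + 0.13 = 0.22; P(Demand=low | Day=Thu) = 0.06/0.22 = 0.2727.
Difference = -0.080.

-0.080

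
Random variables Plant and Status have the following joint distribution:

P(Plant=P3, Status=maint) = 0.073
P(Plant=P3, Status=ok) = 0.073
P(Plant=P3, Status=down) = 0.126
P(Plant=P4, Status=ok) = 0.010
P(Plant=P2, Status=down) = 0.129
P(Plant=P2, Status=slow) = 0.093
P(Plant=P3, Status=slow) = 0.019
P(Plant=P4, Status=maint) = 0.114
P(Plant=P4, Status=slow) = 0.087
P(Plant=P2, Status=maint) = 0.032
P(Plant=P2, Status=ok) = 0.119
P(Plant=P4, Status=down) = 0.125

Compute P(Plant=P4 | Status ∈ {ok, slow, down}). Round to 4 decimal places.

P(Status=ok) = 0.119 + 0.073 + 0.010 = 0.202.
P(Status=slow) = 0.093 + 0.019 + 0.087 = 0.199.
P(Status=down) = 0.129 + 0.126 + 0.125 = 0.380.
P(Status ∈ {ok, slow, down}) = 0.202 + 0.199 + 0.380 = 0.781; P(Plant=P4, Status ∈ {ok, slow, down}) = 0.010 + 0.087 + 0.125 = 0.222.
P(Plant=P4 | Status ∈ {ok, slow, down}) = 0.222/0.781 = 0.2843.

0.2843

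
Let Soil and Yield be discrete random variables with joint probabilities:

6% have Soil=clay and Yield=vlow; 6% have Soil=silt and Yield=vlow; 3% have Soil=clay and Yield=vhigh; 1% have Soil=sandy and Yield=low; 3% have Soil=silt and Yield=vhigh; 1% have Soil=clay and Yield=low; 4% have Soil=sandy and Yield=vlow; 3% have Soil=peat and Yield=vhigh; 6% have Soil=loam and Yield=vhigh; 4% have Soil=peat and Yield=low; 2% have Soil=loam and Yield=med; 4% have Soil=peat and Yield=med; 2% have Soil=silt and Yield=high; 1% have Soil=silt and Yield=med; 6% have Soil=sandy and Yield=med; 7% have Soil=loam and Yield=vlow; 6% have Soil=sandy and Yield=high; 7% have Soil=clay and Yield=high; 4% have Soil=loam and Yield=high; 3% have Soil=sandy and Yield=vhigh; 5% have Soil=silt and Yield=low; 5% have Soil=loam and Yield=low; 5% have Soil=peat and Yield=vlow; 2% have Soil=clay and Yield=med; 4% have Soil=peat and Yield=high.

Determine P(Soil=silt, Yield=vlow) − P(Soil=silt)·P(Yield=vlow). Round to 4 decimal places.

0.0124

P(Soil=silt) = 0.06 + 0.05 + 0.01 + 0.02 + 0.03 = 0.17.
P(Yield=vlow) = 0.04 + 0.07 + 0.06 + 0.06 + 0.05 = 0.28.
P(Soil=silt, Yield=vlow) − P(Soil=silt)P(Yield=vlow) = 0.06 − 0.17×0.28 = 0.0124.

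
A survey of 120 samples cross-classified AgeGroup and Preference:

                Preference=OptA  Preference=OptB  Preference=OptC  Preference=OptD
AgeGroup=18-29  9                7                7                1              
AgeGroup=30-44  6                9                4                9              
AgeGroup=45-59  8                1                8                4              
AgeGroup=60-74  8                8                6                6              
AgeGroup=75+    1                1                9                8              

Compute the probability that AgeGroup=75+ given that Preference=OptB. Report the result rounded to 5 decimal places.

0.03846

Total with Preference=OptB: 7 + 9 + 1 + 8 + 1 = 26.
P(AgeGroup=75+ | Preference=OptB) = 1/26 = 0.03846.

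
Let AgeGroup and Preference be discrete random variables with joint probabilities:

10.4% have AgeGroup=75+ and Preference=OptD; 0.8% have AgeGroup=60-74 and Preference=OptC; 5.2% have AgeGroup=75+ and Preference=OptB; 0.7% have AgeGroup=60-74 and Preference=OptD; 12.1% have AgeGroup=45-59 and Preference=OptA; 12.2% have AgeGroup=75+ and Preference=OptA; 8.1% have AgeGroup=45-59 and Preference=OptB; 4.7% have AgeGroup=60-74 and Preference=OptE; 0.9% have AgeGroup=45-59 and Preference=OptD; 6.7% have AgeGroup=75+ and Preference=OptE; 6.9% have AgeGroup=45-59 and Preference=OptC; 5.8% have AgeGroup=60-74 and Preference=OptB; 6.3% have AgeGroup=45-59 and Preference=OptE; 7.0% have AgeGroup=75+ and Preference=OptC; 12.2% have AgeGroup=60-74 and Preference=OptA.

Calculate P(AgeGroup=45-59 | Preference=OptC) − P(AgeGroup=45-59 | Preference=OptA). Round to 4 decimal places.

0.1379

P(Preference=OptC) = 0.069 + 0.008 + 0.070 = 0.147; P(AgeGroup=45-59 | Preference=OptC) = 0.069/0.147 = 0.46939.
P(Preference=OptA) = 0.121 + 0.122 + 0.122 = 0.365; P(AgeGroup=45-59 | Preference=OptA) = 0.121/0.365 = 0.33151.
Difference = 0.1379.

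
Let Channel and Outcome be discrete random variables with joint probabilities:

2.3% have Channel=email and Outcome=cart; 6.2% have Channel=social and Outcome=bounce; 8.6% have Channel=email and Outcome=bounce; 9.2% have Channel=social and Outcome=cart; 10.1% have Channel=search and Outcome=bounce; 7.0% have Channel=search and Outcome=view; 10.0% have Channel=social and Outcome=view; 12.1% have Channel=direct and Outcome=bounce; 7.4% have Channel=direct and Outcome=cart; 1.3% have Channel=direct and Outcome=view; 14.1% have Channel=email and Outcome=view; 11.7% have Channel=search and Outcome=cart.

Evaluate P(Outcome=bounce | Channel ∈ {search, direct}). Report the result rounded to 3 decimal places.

0.448

P(Channel=search) = 0.101 + 0.070 + 0.117 = 0.288.
P(Channel=direct) = 0.121 + 0.013 + 0.074 = 0.208.
P(Channel ∈ {search, direct}) = 0.288 + 0.208 = 0.496; P(Outcome=bounce, Channel ∈ {search, direct}) = 0.101 + 0.121 = 0.222.
P(Outcome=bounce | Channel ∈ {search, direct}) = 0.222/0.496 = 0.448.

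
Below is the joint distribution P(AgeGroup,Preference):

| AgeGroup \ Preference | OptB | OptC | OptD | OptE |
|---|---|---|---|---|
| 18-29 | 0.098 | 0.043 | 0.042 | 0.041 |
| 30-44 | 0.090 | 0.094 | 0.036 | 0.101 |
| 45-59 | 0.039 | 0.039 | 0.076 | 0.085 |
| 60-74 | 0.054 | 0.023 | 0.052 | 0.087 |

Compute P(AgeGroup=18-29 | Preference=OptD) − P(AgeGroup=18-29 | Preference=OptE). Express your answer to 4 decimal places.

0.0733

P(Preference=OptD) = 0.042 + 0.036 + 0.076 + 0.052 = 0.206; P(AgeGroup=18-29 | Preference=OptD) = 0.042/0.206 = 0.20388.
P(Preference=OptE) = 0.041 + 0.101 + 0.085 + 0.087 = 0.314; P(AgeGroup=18-29 | Preference=OptE) = 0.041/0.314 = 0.13057.
Difference = 0.0733.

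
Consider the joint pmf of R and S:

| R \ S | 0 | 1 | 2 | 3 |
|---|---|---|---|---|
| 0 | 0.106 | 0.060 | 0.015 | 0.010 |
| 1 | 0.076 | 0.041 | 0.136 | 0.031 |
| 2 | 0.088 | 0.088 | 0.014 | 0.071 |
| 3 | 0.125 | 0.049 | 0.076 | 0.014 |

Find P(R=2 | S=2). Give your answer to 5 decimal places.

P(S=2) = 0.015 + 0.136 + 0.014 + 0.076 = 0.241.
P(R=2 | S=2) = 0.014/0.241 = 0.05809.

0.05809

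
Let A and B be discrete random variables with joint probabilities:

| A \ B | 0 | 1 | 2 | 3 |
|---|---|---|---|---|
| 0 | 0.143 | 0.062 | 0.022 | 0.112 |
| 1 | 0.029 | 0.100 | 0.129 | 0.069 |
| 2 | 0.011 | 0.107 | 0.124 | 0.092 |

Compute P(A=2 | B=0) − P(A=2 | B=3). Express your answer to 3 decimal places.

-0.277

P(B=0) = 0.143 + 0.029 + 0.011 = 0.183; P(A=2 | B=0) = 0.011/0.183 = 0.0601.
P(B=3) = 0.112 + 0.069 + 0.092 = 0.273; P(A=2 | B=3) = 0.092/0.273 = 0.3370.
Difference = -0.277.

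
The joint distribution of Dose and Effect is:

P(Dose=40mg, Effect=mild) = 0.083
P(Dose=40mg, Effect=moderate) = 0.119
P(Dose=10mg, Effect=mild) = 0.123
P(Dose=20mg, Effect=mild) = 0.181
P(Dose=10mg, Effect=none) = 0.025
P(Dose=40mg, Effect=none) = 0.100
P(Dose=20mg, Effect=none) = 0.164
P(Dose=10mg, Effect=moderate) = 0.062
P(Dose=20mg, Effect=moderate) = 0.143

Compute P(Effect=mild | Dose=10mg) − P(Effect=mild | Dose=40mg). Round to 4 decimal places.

0.3109

P(Dose=10mg) = 0.025 + 0.123 + 0.062 = 0.210; P(Effect=mild | Dose=10mg) = 0.123/0.210 = 0.58571.
P(Dose=40mg) = 0.100 + 0.083 + 0.119 = 0.302; P(Effect=mild | Dose=40mg) = 0.083/0.302 = 0.27483.
Difference = 0.3109.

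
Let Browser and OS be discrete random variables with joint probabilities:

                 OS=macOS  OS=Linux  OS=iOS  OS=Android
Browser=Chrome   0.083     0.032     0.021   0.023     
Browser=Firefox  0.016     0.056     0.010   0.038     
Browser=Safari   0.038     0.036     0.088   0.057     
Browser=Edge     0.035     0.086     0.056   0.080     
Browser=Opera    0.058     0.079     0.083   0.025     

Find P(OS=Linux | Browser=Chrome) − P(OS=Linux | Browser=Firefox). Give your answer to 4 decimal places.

-0.2654

P(Browser=Chrome) = 0.083 + 0.032 + 0.021 + 0.023 = 0.159; P(OS=Linux | Browser=Chrome) = 0.032/0.159 = 0.20126.
P(Browser=Firefox) = 0.016 + 0.056 + 0.010 + 0.038 = 0.120; P(OS=Linux | Browser=Firefox) = 0.056/0.120 = 0.46667.
Difference = -0.2654.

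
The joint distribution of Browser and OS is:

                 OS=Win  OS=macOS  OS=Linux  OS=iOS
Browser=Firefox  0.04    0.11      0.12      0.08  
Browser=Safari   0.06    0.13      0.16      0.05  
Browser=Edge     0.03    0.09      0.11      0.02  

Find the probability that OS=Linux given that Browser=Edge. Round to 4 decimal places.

P(Browser=Edge) = 0.03 + 0.09 + 0.11 + 0.02 = 0.25.
P(OS=Linux | Browser=Edge) = 0.11/0.25 = 0.4400.

0.4400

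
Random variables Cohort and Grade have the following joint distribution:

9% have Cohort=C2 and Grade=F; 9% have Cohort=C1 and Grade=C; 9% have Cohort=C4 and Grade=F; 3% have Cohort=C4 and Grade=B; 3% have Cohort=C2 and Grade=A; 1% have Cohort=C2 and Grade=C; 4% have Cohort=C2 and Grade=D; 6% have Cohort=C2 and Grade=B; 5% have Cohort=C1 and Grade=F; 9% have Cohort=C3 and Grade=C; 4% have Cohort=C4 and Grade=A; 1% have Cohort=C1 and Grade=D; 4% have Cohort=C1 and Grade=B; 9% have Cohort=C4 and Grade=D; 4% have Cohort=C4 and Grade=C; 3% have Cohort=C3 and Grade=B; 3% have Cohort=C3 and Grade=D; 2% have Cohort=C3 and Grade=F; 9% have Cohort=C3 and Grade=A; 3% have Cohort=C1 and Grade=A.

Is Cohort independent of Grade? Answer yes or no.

P(Cohort=C3) = 0.26 and P(Grade=F) = 0.25, so their product is 0.0650, but P(Cohort=C3, Grade=F) = 0.02. Since these differ, Cohort and Grade are not independent.

no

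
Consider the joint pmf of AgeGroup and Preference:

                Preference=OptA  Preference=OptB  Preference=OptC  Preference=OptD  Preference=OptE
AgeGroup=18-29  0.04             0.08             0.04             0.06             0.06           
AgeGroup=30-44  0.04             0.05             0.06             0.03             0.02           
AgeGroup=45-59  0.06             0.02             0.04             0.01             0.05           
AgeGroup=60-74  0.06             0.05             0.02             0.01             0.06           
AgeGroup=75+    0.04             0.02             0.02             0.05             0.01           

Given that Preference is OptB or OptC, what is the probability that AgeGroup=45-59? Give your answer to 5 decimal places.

0.15000

P(Preference=OptB) = 0.08 + 0.05 + 0.02 + 0.05 + 0.02 = 0.22.
P(Preference=OptC) = 0.04 + 0.06 + 0.04 + 0.02 + 0.02 = 0.18.
P(Preference ∈ {OptB, OptC}) = 0.22 + 0.18 = 0.40; P(AgeGroup=45-59, Preference ∈ {OptB, OptC}) = 0.02 + 0.04 = 0.06.
P(AgeGroup=45-59 | Preference ∈ {OptB, OptC}) = 0.06/0.40 = 0.15000.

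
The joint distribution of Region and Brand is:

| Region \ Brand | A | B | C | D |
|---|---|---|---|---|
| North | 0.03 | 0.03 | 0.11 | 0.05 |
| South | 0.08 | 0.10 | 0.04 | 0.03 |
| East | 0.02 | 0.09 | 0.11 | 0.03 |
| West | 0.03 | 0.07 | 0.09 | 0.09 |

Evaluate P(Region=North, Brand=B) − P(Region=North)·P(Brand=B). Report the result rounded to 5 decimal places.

P(Region=North) = 0.03 + 0.03 + 0.11 + 0.05 = 0.22.
P(Brand=B) = 0.03 + 0.10 + 0.09 + 0.07 = 0.29.
P(Region=North, Brand=B) − P(Region=North)P(Brand=B) = 0.03 − 0.22×0.29 = -0.03380.

-0.03380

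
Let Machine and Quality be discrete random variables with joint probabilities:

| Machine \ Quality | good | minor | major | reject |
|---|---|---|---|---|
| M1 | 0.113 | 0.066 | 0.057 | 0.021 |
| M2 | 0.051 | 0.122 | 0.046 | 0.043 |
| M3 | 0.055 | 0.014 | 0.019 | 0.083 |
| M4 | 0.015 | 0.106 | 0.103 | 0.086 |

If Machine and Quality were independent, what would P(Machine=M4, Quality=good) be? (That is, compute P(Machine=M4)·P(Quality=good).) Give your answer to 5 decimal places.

0.07254

P(Machine=M4) = 0.015 + 0.106 + 0.103 + 0.086 = 0.310.
P(Quality=good) = 0.113 + 0.051 + 0.055 + 0.015 = 0.234.
Product: 0.310 × 0.234 = 0.07254.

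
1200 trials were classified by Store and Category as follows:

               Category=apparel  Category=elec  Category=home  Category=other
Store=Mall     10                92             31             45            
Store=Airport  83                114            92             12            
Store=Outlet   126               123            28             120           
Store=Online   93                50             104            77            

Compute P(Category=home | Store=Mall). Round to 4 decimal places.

0.1742

Total with Store=Mall: 10 + 92 + 31 + 45 = 178.
P(Category=home | Store=Mall) = 31/178 = 0.1742.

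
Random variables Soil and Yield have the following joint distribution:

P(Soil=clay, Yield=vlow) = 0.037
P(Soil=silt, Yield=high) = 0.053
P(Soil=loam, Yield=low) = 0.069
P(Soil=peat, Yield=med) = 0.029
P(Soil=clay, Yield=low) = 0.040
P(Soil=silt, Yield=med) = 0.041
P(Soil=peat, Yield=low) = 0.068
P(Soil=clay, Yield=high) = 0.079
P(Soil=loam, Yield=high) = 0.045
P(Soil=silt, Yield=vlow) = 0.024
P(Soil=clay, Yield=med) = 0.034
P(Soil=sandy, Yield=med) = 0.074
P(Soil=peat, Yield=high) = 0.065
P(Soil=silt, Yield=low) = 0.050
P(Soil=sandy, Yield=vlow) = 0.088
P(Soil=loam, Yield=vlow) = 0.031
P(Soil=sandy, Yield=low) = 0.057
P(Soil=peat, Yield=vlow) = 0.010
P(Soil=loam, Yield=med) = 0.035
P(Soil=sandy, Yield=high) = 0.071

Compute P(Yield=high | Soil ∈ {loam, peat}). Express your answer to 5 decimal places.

0.31250

P(Soil=loam) = 0.031 + 0.069 + 0.035 + 0.045 = 0.180.
P(Soil=peat) = 0.010 + 0.068 + 0.029 + 0.065 = 0.172.
P(Soil ∈ {loam, peat}) = 0.180 + 0.172 = 0.352; P(Yield=high, Soil ∈ {loam, peat}) = 0.045 + 0.065 = 0.110.
P(Yield=high | Soil ∈ {loam, peat}) = 0.110/0.352 = 0.31250.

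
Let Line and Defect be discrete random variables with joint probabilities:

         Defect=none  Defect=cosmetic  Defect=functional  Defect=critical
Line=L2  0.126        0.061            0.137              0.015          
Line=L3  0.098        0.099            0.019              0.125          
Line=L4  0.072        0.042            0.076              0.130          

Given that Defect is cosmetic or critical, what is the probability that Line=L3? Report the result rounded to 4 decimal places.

0.4746

P(Defect=cosmetic) = 0.061 + 0.099 + 0.042 = 0.202.
P(Defect=critical) = 0.015 + 0.125 + 0.130 = 0.270.
P(Defect ∈ {cosmetic, critical}) = 0.202 + 0.270 = 0.472; P(Line=L3, Defect ∈ {cosmetic, critical}) = 0.099 + 0.125 = 0.224.
P(Line=L3 | Defect ∈ {cosmetic, critical}) = 0.224/0.472 = 0.4746.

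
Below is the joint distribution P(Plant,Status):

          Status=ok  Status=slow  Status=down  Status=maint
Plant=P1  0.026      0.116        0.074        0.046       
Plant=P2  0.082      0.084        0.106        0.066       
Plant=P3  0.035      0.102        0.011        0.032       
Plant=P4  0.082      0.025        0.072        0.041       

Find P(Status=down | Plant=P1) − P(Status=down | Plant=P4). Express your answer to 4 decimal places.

-0.0448

P(Plant=P1) = 0.026 + 0.116 + 0.074 + 0.046 = 0.262; P(Status=down | Plant=P1) = 0.074/0.262 = 0.28244.
P(Plant=P4) = 0.082 + 0.025 + 0.072 + 0.041 = 0.220; P(Status=down | Plant=P4) = 0.072/0.220 = 0.32727.
Difference = -0.0448.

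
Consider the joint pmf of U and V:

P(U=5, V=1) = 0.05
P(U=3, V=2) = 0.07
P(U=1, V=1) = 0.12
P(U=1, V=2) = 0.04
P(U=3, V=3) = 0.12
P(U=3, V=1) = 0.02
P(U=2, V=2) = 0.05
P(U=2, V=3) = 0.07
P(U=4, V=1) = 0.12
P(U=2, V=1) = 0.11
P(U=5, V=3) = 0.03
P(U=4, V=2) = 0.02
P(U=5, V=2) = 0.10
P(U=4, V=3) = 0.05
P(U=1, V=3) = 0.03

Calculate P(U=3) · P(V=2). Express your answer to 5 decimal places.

P(U=3) = 0.02 + 0.07 + 0.12 = 0.21.
P(V=2) = 0.04 + 0.05 + 0.07 + 0.02 + 0.10 = 0.28.
Product: 0.21 × 0.28 = 0.05880.

0.05880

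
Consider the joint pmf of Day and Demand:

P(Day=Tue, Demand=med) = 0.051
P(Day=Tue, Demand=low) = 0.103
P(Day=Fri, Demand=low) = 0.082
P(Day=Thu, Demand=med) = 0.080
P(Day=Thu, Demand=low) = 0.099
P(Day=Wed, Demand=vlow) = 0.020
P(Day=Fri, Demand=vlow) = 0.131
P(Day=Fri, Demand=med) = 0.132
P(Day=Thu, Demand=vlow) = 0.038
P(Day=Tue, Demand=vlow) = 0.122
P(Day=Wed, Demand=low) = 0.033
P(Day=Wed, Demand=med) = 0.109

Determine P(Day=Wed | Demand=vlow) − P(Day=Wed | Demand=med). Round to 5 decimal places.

-0.22870

P(Demand=vlow) = 0.122 + 0.020 + 0.038 + 0.131 = 0.311; P(Day=Wed | Demand=vlow) = 0.020/0.311 = 0.064309.
P(Demand=med) = 0.051 + 0.109 + 0.080 + 0.132 = 0.372; P(Day=Wed | Demand=med) = 0.109/0.372 = 0.293011.
Difference = -0.22870.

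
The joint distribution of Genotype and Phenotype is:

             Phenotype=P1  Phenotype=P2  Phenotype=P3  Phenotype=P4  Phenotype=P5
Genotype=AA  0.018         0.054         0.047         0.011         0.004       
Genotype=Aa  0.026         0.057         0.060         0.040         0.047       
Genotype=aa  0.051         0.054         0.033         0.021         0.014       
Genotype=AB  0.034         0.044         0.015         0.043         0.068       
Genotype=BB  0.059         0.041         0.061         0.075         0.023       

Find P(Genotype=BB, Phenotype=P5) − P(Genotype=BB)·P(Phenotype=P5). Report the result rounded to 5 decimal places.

P(Genotype=BB) = 0.059 + 0.041 + 0.061 + 0.075 + 0.023 = 0.259.
P(Phenotype=P5) = 0.004 + 0.047 + 0.014 + 0.068 + 0.023 = 0.156.
P(Genotype=BB, Phenotype=P5) − P(Genotype=BB)P(Phenotype=P5) = 0.023 − 0.259×0.156 = -0.01740.

-0.01740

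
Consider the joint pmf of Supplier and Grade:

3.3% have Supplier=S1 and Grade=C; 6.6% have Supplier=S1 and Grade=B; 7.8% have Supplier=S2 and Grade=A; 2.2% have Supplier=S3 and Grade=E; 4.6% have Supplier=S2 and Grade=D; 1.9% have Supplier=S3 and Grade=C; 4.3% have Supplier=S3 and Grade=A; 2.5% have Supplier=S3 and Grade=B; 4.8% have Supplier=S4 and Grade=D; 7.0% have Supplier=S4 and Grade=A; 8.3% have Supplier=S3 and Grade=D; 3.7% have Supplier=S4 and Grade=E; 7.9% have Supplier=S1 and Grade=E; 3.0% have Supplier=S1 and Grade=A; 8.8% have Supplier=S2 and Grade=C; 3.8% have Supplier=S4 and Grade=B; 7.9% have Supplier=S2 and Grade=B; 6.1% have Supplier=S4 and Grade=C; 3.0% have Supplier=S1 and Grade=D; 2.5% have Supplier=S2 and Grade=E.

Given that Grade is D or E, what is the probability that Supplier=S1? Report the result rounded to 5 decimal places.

P(Grade=D) = 0.030 + 0.046 + 0.083 + 0.048 = 0.207.
P(Grade=E) = 0.079 + 0.025 + 0.022 + 0.037 = 0.163.
P(Grade ∈ {D, E}) = 0.207 + 0.163 = 0.370; P(Supplier=S1, Grade ∈ {D, E}) = 0.030 + 0.079 = 0.109.
P(Supplier=S1 | Grade ∈ {D, E}) = 0.109/0.370 = 0.29459.

0.29459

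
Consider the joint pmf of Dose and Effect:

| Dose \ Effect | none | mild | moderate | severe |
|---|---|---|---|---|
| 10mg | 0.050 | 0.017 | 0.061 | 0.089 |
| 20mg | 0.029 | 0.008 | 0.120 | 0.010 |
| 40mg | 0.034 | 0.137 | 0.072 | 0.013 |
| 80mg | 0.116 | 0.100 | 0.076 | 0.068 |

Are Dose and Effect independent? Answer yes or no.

P(Dose=40mg) = 0.256 and P(Effect=mild) = 0.262, so their product is 0.06707, but P(Dose=40mg, Effect=mild) = 0.137. Since these differ, Dose and Effect are not independent.

no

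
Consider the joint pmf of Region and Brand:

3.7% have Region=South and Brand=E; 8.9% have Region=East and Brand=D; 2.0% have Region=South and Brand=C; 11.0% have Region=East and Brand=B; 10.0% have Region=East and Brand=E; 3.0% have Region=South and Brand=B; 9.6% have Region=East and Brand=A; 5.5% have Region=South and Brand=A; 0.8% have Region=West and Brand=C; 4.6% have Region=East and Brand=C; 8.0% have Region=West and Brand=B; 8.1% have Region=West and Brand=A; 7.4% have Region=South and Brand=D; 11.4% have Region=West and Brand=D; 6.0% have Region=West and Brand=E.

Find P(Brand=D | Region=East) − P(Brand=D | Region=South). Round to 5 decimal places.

-0.14078

P(Region=East) = 0.096 + 0.110 + 0.046 + 0.089 + 0.100 = 0.441; P(Brand=D | Region=East) = 0.089/0.441 = 0.201814.
P(Region=South) = 0.055 + 0.030 + 0.020 + 0.074 + 0.037 = 0.216; P(Brand=D | Region=South) = 0.074/0.216 = 0.342593.
Difference = -0.14078.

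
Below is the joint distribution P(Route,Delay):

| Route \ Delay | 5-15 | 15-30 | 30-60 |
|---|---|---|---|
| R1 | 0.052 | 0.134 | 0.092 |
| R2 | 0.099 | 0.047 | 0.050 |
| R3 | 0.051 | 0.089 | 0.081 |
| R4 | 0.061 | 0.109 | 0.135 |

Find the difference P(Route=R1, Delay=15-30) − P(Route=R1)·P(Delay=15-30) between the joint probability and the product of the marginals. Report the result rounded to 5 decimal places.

P(Route=R1) = 0.052 + 0.134 + 0.092 = 0.278.
P(Delay=15-30) = 0.134 + 0.047 + 0.089 + 0.109 = 0.379.
P(Route=R1, Delay=15-30) − P(Route=R1)P(Delay=15-30) = 0.134 − 0.278×0.379 = 0.02864.

0.02864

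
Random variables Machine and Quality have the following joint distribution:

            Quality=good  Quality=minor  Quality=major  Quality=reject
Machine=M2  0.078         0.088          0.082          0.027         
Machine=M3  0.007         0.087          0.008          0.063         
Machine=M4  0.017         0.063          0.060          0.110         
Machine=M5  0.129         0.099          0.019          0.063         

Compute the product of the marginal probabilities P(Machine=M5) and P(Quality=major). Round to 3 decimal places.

P(Machine=M5) = 0.129 + 0.099 + 0.019 + 0.063 = 0.310.
P(Quality=major) = 0.082 + 0.008 + 0.060 + 0.019 = 0.169.
Product: 0.310 × 0.169 = 0.052.

0.052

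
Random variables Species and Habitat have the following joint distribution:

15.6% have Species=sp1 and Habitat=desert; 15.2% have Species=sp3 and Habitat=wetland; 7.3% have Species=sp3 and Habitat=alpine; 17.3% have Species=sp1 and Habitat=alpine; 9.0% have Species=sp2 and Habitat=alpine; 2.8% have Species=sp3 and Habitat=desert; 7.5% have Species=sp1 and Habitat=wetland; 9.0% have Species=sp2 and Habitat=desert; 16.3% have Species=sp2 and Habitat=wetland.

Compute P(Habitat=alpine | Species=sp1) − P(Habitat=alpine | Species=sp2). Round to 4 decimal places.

0.1658

P(Species=sp1) = 0.075 + 0.156 + 0.173 = 0.404; P(Habitat=alpine | Species=sp1) = 0.173/0.404 = 0.42822.
P(Species=sp2) = 0.163 + 0.090 + 0.090 = 0.343; P(Habitat=alpine | Species=sp2) = 0.090/0.343 = 0.26239.
Difference = 0.1658.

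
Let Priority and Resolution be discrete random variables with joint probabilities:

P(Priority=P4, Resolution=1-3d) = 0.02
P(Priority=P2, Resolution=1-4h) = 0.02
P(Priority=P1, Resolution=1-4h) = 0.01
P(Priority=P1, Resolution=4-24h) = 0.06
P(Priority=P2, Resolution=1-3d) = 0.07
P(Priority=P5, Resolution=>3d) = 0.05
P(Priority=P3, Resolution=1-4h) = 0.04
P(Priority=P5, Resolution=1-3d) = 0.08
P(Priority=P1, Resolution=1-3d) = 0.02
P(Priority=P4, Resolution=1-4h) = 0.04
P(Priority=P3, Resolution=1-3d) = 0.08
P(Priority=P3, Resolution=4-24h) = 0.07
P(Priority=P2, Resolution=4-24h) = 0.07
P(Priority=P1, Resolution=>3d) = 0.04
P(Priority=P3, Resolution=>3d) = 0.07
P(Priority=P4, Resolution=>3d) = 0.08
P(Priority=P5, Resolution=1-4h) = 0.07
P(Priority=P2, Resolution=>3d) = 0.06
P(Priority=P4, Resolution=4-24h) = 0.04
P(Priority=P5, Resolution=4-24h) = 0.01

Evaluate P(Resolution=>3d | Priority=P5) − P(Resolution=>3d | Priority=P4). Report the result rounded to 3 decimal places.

-0.206

P(Priority=P5) = 0.07 + 0.01 + 0.08 + 0.05 = 0.21; P(Resolution=>3d | Priority=P5) = 0.05/0.21 = 0.2381.
P(Priority=P4) = 0.04 + 0.04 + 0.02 + 0.08 = 0.18; P(Resolution=>3d | Priority=P4) = 0.08/0.18 = 0.4444.
Difference = -0.206.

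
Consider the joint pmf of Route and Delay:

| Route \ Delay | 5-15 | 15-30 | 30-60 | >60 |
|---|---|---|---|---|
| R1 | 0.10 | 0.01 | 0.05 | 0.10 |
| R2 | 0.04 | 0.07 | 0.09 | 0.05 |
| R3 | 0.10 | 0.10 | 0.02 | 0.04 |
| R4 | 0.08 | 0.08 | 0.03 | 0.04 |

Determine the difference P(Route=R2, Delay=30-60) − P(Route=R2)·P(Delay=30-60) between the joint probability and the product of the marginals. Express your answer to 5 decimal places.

0.04250

P(Route=R2) = 0.04 + 0.07 + 0.09 + 0.05 = 0.25.
P(Delay=30-60) = 0.05 + 0.09 + 0.02 + 0.03 = 0.19.
P(Route=R2, Delay=30-60) − P(Route=R2)P(Delay=30-60) = 0.09 − 0.25×0.19 = 0.04250.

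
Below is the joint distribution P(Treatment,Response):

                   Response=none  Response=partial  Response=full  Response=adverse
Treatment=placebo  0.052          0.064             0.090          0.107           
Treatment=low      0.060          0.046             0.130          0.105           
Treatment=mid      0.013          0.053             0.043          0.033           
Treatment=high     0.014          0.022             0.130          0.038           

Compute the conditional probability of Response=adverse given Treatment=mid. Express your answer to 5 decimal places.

P(Treatment=mid) = 0.013 + 0.053 + 0.043 + 0.033 = 0.142.
P(Response=adverse | Treatment=mid) = 0.033/0.142 = 0.23239.

0.23239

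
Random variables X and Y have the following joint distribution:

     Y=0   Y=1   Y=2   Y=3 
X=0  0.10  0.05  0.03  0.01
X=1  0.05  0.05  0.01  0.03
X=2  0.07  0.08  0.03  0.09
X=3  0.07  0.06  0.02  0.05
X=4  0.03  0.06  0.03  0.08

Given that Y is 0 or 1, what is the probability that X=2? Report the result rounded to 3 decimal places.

P(Y=0) = 0.10 + 0.05 + 0.07 + 0.07 + 0.03 = 0.32.
P(Y=1) = 0.05 + 0.05 + 0.08 + 0.06 + 0.06 = 0.30.
P(Y ∈ {0, 1}) = 0.32 + 0.30 = 0.62; P(X=2, Y ∈ {0, 1}) = 0.07 + 0.08 = 0.15.
P(X=2 | Y ∈ {0, 1}) = 0.15/0.62 = 0.242.

0.242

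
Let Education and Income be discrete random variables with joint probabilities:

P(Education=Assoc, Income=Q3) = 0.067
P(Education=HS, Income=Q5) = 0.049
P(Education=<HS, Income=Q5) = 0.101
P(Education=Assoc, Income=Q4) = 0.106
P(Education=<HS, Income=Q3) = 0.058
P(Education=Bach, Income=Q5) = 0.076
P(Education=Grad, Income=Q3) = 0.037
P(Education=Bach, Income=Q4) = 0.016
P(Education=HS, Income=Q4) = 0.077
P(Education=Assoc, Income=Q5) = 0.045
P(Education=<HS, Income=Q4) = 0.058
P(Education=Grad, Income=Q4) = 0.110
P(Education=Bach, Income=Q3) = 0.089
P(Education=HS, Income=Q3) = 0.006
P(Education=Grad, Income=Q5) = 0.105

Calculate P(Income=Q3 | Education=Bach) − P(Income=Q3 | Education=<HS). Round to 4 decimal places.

0.2244

P(Education=Bach) = 0.089 + 0.016 + 0.076 = 0.181; P(Income=Q3 | Education=Bach) = 0.089/0.181 = 0.49171.
P(Education=<HS) = 0.058 + 0.058 + 0.101 = 0.217; P(Income=Q3 | Education=<HS) = 0.058/0.217 = 0.26728.
Difference = 0.2244.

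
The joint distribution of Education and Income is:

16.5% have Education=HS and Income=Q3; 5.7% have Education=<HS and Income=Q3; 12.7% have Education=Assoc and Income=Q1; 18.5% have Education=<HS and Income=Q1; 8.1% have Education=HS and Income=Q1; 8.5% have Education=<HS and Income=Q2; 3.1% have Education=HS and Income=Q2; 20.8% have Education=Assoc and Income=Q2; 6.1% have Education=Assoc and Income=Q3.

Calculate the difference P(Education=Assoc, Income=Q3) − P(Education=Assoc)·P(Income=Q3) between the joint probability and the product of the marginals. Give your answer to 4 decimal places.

-0.0511

P(Education=Assoc) = 0.127 + 0.208 + 0.061 = 0.396.
P(Income=Q3) = 0.057 + 0.165 + 0.061 = 0.283.
P(Education=Assoc, Income=Q3) − P(Education=Assoc)P(Income=Q3) = 0.061 − 0.396×0.283 = -0.0511.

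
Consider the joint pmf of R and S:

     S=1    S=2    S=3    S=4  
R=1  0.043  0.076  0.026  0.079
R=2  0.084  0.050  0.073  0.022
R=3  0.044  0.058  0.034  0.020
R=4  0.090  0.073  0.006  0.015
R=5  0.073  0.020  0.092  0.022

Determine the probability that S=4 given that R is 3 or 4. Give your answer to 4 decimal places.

0.1029

P(R=3) = 0.044 + 0.058 + 0.034 + 0.020 = 0.156.
P(R=4) = 0.090 + 0.073 + 0.006 + 0.015 = 0.184.
P(R ∈ {3, 4}) = 0.156 + 0.184 = 0.340; P(S=4, R ∈ {3, 4}) = 0.020 + 0.015 = 0.035.
P(S=4 | R ∈ {3, 4}) = 0.035/0.340 = 0.1029.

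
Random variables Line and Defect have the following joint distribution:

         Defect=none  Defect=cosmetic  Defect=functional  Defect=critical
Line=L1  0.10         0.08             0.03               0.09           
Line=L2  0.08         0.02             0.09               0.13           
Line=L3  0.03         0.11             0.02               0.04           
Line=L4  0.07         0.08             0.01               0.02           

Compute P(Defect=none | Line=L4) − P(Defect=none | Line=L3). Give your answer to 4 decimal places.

0.2389

P(Line=L4) = 0.07 + 0.08 + 0.01 + 0.02 = 0.18; P(Defect=none | Line=L4) = 0.07/0.18 = 0.38889.
P(Line=L3) = 0.03 + 0.11 + 0.02 + 0.04 = 0.20; P(Defect=none | Line=L3) = 0.03/0.20 = 0.15000.
Difference = 0.2389.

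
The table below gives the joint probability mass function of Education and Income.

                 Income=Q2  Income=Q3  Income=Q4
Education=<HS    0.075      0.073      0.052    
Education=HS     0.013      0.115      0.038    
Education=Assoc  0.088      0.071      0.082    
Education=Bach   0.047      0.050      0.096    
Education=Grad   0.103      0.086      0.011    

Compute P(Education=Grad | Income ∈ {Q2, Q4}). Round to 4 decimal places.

P(Income=Q2) = 0.075 + 0.013 + 0.088 + 0.047 + 0.103 = 0.326.
P(Income=Q4) = 0.052 + 0.038 + 0.082 + 0.096 + 0.011 = 0.279.
P(Income ∈ {Q2, Q4}) = 0.326 + 0.279 = 0.605; P(Education=Grad, Income ∈ {Q2, Q4}) = 0.103 + 0.011 = 0.114.
P(Education=Grad | Income ∈ {Q2, Q4}) = 0.114/0.605 = 0.1884.

0.1884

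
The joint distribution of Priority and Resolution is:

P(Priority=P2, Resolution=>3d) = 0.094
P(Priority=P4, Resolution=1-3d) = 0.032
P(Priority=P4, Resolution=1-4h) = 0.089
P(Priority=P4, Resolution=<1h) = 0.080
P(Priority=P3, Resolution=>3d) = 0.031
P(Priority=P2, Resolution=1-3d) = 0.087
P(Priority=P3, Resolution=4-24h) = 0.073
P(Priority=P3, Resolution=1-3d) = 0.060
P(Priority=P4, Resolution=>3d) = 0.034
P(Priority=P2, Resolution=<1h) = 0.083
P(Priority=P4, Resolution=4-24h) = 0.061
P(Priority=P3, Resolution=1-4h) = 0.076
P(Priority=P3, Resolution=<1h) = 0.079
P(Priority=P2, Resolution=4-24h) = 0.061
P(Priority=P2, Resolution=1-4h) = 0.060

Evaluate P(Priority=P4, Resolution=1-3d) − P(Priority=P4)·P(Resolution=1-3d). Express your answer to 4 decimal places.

P(Priority=P4) = 0.080 + 0.089 + 0.061 + 0.032 + 0.034 = 0.296.
P(Resolution=1-3d) = 0.087 + 0.060 + 0.032 = 0.179.
P(Priority=P4, Resolution=1-3d) − P(Priority=P4)P(Resolution=1-3d) = 0.032 − 0.296×0.179 = -0.0210.

-0.0210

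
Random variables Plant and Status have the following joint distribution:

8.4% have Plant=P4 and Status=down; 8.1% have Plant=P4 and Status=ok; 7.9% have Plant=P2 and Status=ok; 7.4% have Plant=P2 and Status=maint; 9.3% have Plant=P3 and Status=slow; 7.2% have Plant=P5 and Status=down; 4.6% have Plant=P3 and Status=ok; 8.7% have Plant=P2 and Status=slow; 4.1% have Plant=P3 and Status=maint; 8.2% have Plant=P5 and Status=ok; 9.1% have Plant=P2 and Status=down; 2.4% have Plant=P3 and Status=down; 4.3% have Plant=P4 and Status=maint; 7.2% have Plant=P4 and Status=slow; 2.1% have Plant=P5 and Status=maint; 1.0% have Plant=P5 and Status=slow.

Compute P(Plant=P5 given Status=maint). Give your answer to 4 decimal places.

P(Status=maint) = 0.074 + 0.041 + 0.043 + 0.021 = 0.179.
P(Plant=P5 | Status=maint) = 0.021/0.179 = 0.1173.

0.1173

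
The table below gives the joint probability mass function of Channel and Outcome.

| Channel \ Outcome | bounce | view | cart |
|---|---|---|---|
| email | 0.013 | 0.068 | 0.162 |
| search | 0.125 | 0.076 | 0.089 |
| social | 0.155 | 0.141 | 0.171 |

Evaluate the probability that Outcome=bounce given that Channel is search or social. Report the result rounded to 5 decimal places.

0.36988

P(Channel=search) = 0.125 + 0.076 + 0.089 = 0.290.
P(Channel=social) = 0.155 + 0.141 + 0.171 = 0.467.
P(Channel ∈ {search, social}) = 0.290 + 0.467 = 0.757; P(Outcome=bounce, Channel ∈ {search, social}) = 0.125 + 0.155 = 0.280.
P(Outcome=bounce | Channel ∈ {search, social}) = 0.280/0.757 = 0.36988.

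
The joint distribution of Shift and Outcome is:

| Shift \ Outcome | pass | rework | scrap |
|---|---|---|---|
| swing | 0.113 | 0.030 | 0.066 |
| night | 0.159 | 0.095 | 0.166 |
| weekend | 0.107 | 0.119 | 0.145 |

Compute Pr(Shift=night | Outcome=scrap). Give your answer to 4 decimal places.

0.4403

P(Outcome=scrap) = 0.066 + 0.166 + 0.145 = 0.377.
P(Shift=night | Outcome=scrap) = 0.166/0.377 = 0.4403.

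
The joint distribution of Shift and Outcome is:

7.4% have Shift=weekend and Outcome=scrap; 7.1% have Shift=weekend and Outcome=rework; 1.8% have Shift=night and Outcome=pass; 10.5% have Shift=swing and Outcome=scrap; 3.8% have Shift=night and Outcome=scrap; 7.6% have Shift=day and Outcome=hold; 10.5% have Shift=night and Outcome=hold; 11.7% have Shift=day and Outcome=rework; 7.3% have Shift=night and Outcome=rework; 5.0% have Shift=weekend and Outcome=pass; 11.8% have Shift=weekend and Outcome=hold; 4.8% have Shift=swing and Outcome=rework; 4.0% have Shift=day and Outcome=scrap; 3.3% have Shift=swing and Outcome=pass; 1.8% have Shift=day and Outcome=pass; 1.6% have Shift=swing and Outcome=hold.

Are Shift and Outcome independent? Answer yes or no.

P(Shift=swing) = 0.202 and P(Outcome=scrap) = 0.257, so their product is 0.05191, but P(Shift=swing, Outcome=scrap) = 0.105. Since these differ, Shift and Outcome are not independent.

no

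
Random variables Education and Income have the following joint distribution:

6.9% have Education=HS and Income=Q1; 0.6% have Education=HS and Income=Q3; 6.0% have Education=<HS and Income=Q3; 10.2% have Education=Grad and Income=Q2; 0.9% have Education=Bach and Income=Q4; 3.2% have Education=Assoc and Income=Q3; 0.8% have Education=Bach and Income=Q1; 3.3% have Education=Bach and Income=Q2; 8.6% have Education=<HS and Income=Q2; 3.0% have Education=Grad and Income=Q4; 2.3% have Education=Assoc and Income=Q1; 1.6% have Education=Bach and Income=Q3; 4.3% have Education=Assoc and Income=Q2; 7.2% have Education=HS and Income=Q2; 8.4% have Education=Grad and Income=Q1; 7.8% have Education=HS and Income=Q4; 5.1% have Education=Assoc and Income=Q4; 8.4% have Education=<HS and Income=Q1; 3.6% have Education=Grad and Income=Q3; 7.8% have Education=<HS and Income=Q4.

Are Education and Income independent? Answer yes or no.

no

P(Education=Grad) = 0.252 and P(Income=Q4) = 0.246, so their product is 0.06199, but P(Education=Grad, Income=Q4) = 0.030. Since these differ, Education and Income are not independent.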